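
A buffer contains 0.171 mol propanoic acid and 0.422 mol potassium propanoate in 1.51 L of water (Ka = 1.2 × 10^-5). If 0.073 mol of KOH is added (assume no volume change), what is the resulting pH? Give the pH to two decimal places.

OH- converts CH3CH2COOH to CH3CH2COO-: CH3CH2COOH → 0.098 mol, CH3CH2COO- → 0.495 mol.
pKa = −log(1.2 × 10^-5) = 4.921
pH = pKa + log(n_CH3CH2COO-/n_CH3CH2COOH) = 4.921 + log(0.495/0.098) = 4.921 + (+0.703)

pH = 5.62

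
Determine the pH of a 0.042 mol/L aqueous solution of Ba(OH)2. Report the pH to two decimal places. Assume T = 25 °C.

pH = 12.92

Ba(OH)2 is a strong base (each formula unit releases 2 OH-); [OH-] = 0.084 M.
pOH = -log(0.084) = 1.08
pH = 14.00 - 1.08 = 12.92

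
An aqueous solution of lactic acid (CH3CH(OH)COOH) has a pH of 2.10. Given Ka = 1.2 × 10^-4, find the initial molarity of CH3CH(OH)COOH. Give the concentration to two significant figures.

C₀ = 5.3 × 10^-1 M

[H+] = 10^(-2.10) = 7.94 × 10^-3 M = x
Ka = x²/(C₀ − x) ⇒ C₀ = x + x²/Ka
C₀ = 7.94 × 10^-3 + (7.94 × 10^-3)²/(1.2 × 10^-4) = 5.33 × 10^-1 M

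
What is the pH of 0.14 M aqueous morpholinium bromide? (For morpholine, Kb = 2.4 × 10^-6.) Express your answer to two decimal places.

pH = 4.62

C4H8ONH2+ is the conjugate acid of the weak base C4H8ONH.
Ka = Kw/Kb = 1.0×10^-14 / 2.4 × 10^-6 = 4.17 × 10^-9
From the ICE table, Ka = [H+]²/(0.14 − [H+]) = 4.17 × 10^-9.
Neglecting [H+] in the denominator: [H+] = √(4.17 × 10^-9 × 0.14) = 2.42 × 10^-5 M
([H+]/C₀ = 0.017% < 5%, so the approximation holds.)
pH = −log[H+] = −log(2.42 × 10^-5) = 4.62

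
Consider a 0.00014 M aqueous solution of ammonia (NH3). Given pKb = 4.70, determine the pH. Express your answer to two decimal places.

NH3 + H2O ⇌ NH4+ + OH-
Kb = 10^(−4.70) = 2.00 × 10^-5
Kb = [OH-]²/(0.00014 − [OH-]) = 2.00 × 10^-5
[OH-] is not negligible relative to C₀; solve [OH-]² + 2e-05·[OH-] − 2.8e-09 = 0.
[OH-] = [−2e-05 + √(2e-05² + 1.12e-08)]/2 = 4.39 × 10^-5 M
pOH = 4.36, so pH = 14.00 − pOH = 9.64

pH = 9.64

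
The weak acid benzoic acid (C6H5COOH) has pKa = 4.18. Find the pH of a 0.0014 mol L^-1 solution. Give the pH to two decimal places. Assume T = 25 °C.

C6H5COOH ⇌ C6H5COO- + H+
Ka = 10^(−4.18) = 6.61 × 10^-5
Ka = x²/(0.0014 − x) = 6.61 × 10^-5
The 5% rule fails; solving x² + Ka·x − Ka·C₀ = 0 exactly:
x = (−Ka + √(Ka² + 4·Ka·C₀))/2 = 2.73 × 10^-4 M
pH = −log[H+] = −log(2.73 × 10^-4) = 3.56

pH = 3.56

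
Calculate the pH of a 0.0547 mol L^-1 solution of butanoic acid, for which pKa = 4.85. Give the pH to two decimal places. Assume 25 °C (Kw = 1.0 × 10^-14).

CH3(CH2)2COOH ⇌ CH3(CH2)2COO- + H+
Ka = 10^(−4.85) = 1.41 × 10^-5
Let x = [H+] at equilibrium. Ka = x²/(0.0547 − x).
Since Ka ≪ C₀, x ≈ √(Ka·C₀) = 8.78 × 10^-4 M.
(x/C₀ = 1.6% < 5%, so the approximation holds.)
pH = −log[H+] = −log(8.78 × 10^-4) = 3.06

pH = 3.06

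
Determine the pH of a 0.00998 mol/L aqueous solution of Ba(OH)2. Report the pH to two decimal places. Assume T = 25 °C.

pH = 12.30

Ba(OH)2 is a strong base (each formula unit releases 2 OH-); [OH-] = 0.02 M.
pOH = -log(0.02) = 1.70
pH = 14.00 - 1.70 = 12.30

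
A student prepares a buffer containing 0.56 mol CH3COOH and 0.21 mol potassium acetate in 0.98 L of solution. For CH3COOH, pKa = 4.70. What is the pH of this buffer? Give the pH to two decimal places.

Using pH = pKa + log([base]/[acid]) with [base]/[acid] = 0.21/0.56:
pH = 4.70 + (-0.426) = 4.27

pH = 4.27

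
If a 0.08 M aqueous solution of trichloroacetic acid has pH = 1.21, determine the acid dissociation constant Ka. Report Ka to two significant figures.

[H+] = 10^(-1.21) = 6.17 × 10^-2 M
At equilibrium [HA] = 0.08 − 6.17 × 10^-2 = 1.83 × 10^-2 M
Ka = [H+][A-]/[HA] = (6.17 × 10^-2)² / 1.83 × 10^-2 = 2.1 × 10^-1

Ka = 2.1 × 10^-1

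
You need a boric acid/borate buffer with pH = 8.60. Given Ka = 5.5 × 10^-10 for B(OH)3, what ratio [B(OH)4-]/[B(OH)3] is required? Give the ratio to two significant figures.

ratio = 0.22

pKa = -log(5.5 × 10^-10) = 9.260
pH = pKa + log(r) ⇒ log(r) = 8.60 − 9.260 = -0.660
r = [B(OH)4-]/[B(OH)3] = 10^(-0.660) = 0.219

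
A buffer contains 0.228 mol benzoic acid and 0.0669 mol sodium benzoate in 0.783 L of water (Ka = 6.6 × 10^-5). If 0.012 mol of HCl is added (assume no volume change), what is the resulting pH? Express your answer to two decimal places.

After neutralization: n(C6H5COOH) = 0.24 mol, n(C6H5COO-) = 0.0549 mol.
pKa = −log(6.6 × 10^-5) = 4.180
pH = pKa + log(n_C6H5COO-/n_C6H5COOH) = 4.180 + log(0.0549/0.24) = 4.180 + (-0.641)

pH = 3.54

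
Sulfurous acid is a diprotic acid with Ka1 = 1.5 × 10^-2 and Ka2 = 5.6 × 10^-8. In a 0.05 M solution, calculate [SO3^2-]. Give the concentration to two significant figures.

5.6 × 10^-8 M

First ionization gives [H+] ≈ [HSO3-] = 2.09 × 10^-2 M.
Second step: Ka2 = [H+][SO3^2-]/[HSO3-] ≈ [SO3^2-] (since [H+] ≈ [HSO3-]).
So [SO3^2-] ≈ Ka2.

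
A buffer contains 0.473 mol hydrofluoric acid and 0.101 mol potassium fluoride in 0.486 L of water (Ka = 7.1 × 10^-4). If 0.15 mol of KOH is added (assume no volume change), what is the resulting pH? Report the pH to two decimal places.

After neutralization: n(HF) = 0.323 mol, n(F-) = 0.251 mol.
pKa = −log(7.1 × 10^-4) = 3.149
pH = pKa + log([A⁻]/[HA]) = 3.149 + log(0.251/0.323) = 3.149 -0.110

pH = 3.04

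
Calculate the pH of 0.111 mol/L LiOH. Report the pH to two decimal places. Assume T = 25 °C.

pH = 13.05

LiOH is a strong base; [OH-] = 0.111 M.
pOH = -log(0.111) = 0.95
pH = 14.00 - 0.95 = 13.05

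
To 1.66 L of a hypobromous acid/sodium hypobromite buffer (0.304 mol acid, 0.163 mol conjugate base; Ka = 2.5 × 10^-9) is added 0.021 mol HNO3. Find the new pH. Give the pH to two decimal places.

pH = 8.24

After neutralization: n(HOBr) = 0.325 mol, n(OBr-) = 0.142 mol.
pKa = −log(2.5 × 10^-9) = 8.602
pH = pKa + log(n_OBr-/n_HOBr) = 8.602 + log(0.142/0.325) = 8.602 + (-0.360)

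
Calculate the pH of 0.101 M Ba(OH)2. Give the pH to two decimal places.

pH = 13.31

Ba(OH)2 is a strong base (each formula unit releases 2 OH-); [OH-] = 0.202 M.
pOH = -log(0.202) = 0.69
pH = 14.00 - 0.69 = 13.31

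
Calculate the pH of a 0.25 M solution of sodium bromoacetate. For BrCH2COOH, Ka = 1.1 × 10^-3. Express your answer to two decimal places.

BrCH2COO- is the conjugate base of the weak acid BrCH2COOH.
Kb = Kw/Ka = 1.0×10^-14 / 1.1 × 10^-3 = 9.09 × 10^-12
From the ICE table, Kb = [OH-]²/(0.25 − [OH-]) = 9.09 × 10^-12.
Neglecting [OH-] in the denominator: [OH-] = √(9.09 × 10^-12 × 0.25) = 1.51 × 10^-6 M
Check: 0.0006% ionized — well under 5%, approximation valid.
pOH = 5.82, so pH = 14.00 − pOH = 8.18

pH = 8.18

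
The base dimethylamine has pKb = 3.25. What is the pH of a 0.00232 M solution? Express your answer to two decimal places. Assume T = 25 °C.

pH = 10.95

(CH3)2NH + H2O ⇌ (CH3)2NH2+ + OH-
Kb = 10^(−3.25) = 5.62 × 10^-4
From the ICE table, Kb = [OH-]²/(0.00232 − [OH-]) = 5.62 × 10^-4.
[OH-] is not negligible relative to C₀; solve [OH-]² + 0.000562·[OH-] − 1.3e-06 = 0.
[OH-] = (−Kb + √(Kb² + 4·Kb·C₀))/2 = 8.95 × 10^-4 M
pOH = 3.05, so pH = 14.00 − pOH = 10.95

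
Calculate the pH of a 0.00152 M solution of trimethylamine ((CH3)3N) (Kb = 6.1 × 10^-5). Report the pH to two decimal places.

(CH3)3N + H2O ⇌ (CH3)3NH+ + OH-
From the ICE table, Kb = [OH-]²/(0.00152 − [OH-]) = 6.1 × 10^-5.
[OH-] is not negligible relative to C₀; solve [OH-]² + 6.1e-05·[OH-] − 9.27e-08 = 0.
[OH-] = [−6.1e-05 + √(6.1e-05² + 3.71e-07)]/2 = 2.76 × 10^-4 M
pOH = −log(2.76 × 10^-4) = 3.56; pH = 14.00 − 3.56 = 10.44

pH = 10.44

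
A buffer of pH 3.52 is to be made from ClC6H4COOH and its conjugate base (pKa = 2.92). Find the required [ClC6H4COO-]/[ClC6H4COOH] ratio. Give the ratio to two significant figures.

pH = pKa + log(r) ⇒ log(r) = 3.52 − 2.92 = +0.60
r = [ClC6H4COO-]/[ClC6H4COOH] = 10^(+0.60) = 3.98

ratio = 4.0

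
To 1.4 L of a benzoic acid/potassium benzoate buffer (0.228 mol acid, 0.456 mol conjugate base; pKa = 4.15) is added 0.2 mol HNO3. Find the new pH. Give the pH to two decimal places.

pH = 3.93

Added H+ converts C6H5COO- to C6H5COOH: C6H5COOH → 0.428 mol, C6H5COO- → 0.256 mol.
Henderson–Hasselbalch with mole ratio 0.256/0.428: pH = 4.15 + (-0.223)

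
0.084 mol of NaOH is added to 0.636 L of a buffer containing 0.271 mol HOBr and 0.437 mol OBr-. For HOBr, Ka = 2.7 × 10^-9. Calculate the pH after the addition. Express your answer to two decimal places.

pH = 9.01

After neutralization: n(HOBr) = 0.187 mol, n(OBr-) = 0.521 mol.
pKa = −log(2.7 × 10^-9) = 8.569
pH = pKa + log([A⁻]/[HA]) = 8.569 + log(0.521/0.187) = 8.569 +0.445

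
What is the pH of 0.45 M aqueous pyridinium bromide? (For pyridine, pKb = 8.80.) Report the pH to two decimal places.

C5H5NH+ is the conjugate acid of the weak base C5H5N.
Kb = 10^(−8.80) = 1.58 × 10^-9
Ka = Kw/Kb = 1.0×10^-14 / 1.58 × 10^-9 = 6.33 × 10^-6
From the ICE table, Ka = [H+]²/(0.45 − [H+]) = 6.33 × 10^-6.
Since Ka ≪ C₀, [H+] ≈ √(Ka·C₀) = 1.69 × 10^-3 M.
([H+]/C₀ = 0.38% < 5%, so the approximation holds.)
pH = −log(1.69 × 10^-3) = 2.77

pH = 2.77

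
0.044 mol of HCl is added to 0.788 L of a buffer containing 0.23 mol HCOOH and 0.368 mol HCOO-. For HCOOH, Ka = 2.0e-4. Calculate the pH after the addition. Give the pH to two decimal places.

pH = 3.77

After neutralization: n(HCOOH) = 0.274 mol, n(HCOO-) = 0.324 mol.
pKa = −log(2.0 × 10^-4) = 3.699
pH = pKa + log([A⁻]/[HA]) = 3.699 + log(0.324/0.274) = 3.699 +0.073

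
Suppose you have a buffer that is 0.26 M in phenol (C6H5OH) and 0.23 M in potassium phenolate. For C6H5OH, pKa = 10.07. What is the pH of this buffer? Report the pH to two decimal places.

Using pH = pKa + log([base]/[acid]) with [base]/[acid] = 0.23/0.26:
pH = 10.07 + (-0.053) = 10.02

pH = 10.02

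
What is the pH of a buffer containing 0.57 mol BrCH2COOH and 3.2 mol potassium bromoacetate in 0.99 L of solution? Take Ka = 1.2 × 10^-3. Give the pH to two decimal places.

pH = 3.67

pKa = −log(1.2 × 10^-3) = 2.921
pH = pKa + log([A⁻]/[HA]) = 2.921 + log(3.2/0.57)
pH = 2.921 + (+0.749) = 3.67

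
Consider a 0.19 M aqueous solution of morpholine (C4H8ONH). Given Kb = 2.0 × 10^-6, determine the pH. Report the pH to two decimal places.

pH = 10.79

C4H8ONH + H2O ⇌ C4H8ONH2+ + OH-
From the ICE table, Kb = x²/(0.19 − x) = 2.0 × 10^-6.
Neglecting x in the denominator: x = √(2.0 × 10^-6 × 0.19) = 6.16 × 10^-4 M
pOH = −log(6.16 × 10^-4) = 3.21; pH = 14.00 − 3.21 = 10.79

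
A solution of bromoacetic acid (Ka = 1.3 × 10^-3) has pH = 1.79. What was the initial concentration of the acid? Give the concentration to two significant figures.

[H+] = 10^(-1.79) = 1.62 × 10^-2 M = x
Ka = x²/(C₀ − x) ⇒ C₀ = x + x²/Ka
C₀ = 1.62 × 10^-2 + (1.62 × 10^-2)²/(1.3 × 10^-3) = 2.18 × 10^-1 M

C₀ = 2.2 × 10^-1 M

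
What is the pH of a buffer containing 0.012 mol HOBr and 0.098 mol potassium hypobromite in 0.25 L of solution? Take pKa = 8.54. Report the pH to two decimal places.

pH = 9.45

Henderson–Hasselbalch: pH = pKa + log([OBr-]/[HOBr]) = 8.54 + log(0.098/0.012)
pH = 8.54 + (+0.912) = 9.45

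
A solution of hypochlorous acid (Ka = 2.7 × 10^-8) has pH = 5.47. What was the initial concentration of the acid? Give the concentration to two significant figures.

C₀ = 4.3 × 10^-4 M

[H+] = 10^(-5.47) = 3.39 × 10^-6 M = x
Ka = x²/(C₀ − x) ⇒ C₀ = x + x²/Ka
C₀ = 3.39 × 10^-6 + (3.39 × 10^-6)²/(2.7 × 10^-8) = 4.29 × 10^-4 M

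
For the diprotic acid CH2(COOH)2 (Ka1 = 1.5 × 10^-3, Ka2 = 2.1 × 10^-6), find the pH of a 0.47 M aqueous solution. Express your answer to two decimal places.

Ka1 ≫ Ka2, so treat the first dissociation as the only significant source of H+.
Ka1 = x²/(0.47 − x) = 1.5 × 10^-3
Solving the quadratic: x = (−Ka1 + √(Ka1² + 4·Ka1·C₀))/2 = 2.58 × 10^-2 M
pH = −log(2.58 × 10^-2) = 1.59

pH = 1.59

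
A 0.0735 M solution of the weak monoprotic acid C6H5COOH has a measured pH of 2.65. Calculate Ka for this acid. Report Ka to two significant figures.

Ka = 7.0 × 10^-5

[H+] = 10^(-2.65) = 2.24 × 10^-3 M
At equilibrium [HA] = 0.0735 − 2.24 × 10^-3 = 7.13 × 10^-2 M
Ka = [H+][A-]/[HA] = (2.24 × 10^-3)² / 7.13 × 10^-2 = 7.0 × 10^-5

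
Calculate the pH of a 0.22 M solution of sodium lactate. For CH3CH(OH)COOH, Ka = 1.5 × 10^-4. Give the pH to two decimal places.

CH3CH(OH)COO- is the conjugate base of the weak acid CH3CH(OH)COOH.
Kb = Kw/Ka = 1.0×10^-14 / 1.5 × 10^-4 = 6.67 × 10^-11
Let x = [OH-] at equilibrium. Kb = x²/(0.22 − x).
Assume x ≪ 0.22: x ≈ √(6.67 × 10^-11 × 0.22) = 3.83 × 10^-6 M
pOH = 5.42, so pH = 14.00 − pOH = 8.58

pH = 8.58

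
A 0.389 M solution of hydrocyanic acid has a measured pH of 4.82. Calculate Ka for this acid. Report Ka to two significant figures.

Ka = 5.9 × 10^-10

[H+] = 10^(-4.82) = 1.51 × 10^-5 M
At equilibrium [HA] = 0.389 − 1.51 × 10^-5 = 3.89 × 10^-1 M
Ka = [H+][A-]/[HA] = (1.51 × 10^-5)² / 3.89 × 10^-1 = 5.9 × 10^-10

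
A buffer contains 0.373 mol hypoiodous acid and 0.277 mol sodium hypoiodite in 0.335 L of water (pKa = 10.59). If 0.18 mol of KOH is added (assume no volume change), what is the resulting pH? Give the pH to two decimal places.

After neutralization: n(HOI) = 0.193 mol, n(OI-) = 0.457 mol.
pH = pKa + log([A⁻]/[HA]) = 10.59 + log(0.457/0.193) = 10.59 +0.374

pH = 10.96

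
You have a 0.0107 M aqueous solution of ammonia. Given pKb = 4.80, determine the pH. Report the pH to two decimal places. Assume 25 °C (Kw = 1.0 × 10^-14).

pH = 10.61

NH3 + H2O ⇌ NH4+ + OH-
Kb = 10^(−4.80) = 1.58 × 10^-5
Kb = [OH-]²/(0.0107 − [OH-]) = 1.58 × 10^-5
Assume [OH-] ≪ 0.0107: [OH-] ≈ √(1.58 × 10^-5 × 0.0107) = 4.11 × 10^-4 M
pOH = 3.39, so pH = 14.00 − pOH = 10.61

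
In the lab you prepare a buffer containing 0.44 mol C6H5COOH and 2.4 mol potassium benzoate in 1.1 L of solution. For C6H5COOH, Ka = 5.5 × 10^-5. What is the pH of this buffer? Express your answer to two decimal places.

pKa = −log(5.5 × 10^-5) = 4.260
Using pH = pKa + log([base]/[acid]) with [base]/[acid] = 2.4/0.44:
pH = 4.260 + (+0.737) = 5.00

pH = 5.00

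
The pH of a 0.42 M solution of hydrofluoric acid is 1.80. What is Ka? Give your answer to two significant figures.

Ka = 6.2 × 10^-4

[H+] = 10^(-1.80) = 1.58 × 10^-2 M
At equilibrium [HA] = 0.42 − 1.58 × 10^-2 = 4.04 × 10^-1 M
Ka = [H+][A-]/[HA] = (1.58 × 10^-2)² / 4.04 × 10^-1 = 6.2 × 10^-4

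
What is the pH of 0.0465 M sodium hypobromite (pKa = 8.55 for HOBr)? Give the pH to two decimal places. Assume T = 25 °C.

pH = 10.61

OBr- is the conjugate base of the weak acid HOBr.
Ka = 10^(−8.55) = 2.82 × 10^-9
Kb = Kw/Ka = 1.0×10^-14 / 2.82 × 10^-9 = 3.55 × 10^-6
From the ICE table, Kb = [OH-]²/(0.0465 − [OH-]) = 3.55 × 10^-6.
Assume [OH-] ≪ 0.0465: [OH-] ≈ √(3.55 × 10^-6 × 0.0465) = 4.06 × 10^-4 M
Check: 0.87% ionized — well under 5%, approximation valid.
pOH = −log(4.06 × 10^-4) = 3.39; pH = 14.00 − 3.39 = 10.61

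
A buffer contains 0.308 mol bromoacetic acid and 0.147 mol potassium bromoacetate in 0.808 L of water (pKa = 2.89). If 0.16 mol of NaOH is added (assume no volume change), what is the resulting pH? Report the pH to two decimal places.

After neutralization: n(BrCH2COOH) = 0.148 mol, n(BrCH2COO-) = 0.307 mol.
pH = pKa + log([A⁻]/[HA]) = 2.89 + log(0.307/0.148) = 2.89 +0.317

pH = 3.21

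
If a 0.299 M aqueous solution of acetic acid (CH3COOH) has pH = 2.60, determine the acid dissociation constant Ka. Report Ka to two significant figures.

Ka = 2.1 × 10^-5

[H+] = 10^(-2.60) = 2.51 × 10^-3 M
At equilibrium [HA] = 0.299 − 2.51 × 10^-3 = 2.96 × 10^-1 M
Ka = [H+][A-]/[HA] = (2.51 × 10^-3)² / 2.96 × 10^-1 = 2.1 × 10^-5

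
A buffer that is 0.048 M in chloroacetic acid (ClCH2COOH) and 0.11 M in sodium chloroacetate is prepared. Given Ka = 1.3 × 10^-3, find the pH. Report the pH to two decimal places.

pKa = −log(1.3 × 10^-3) = 2.886
pH = pKa + log([A⁻]/[HA]) = 2.886 + log(0.11/0.048)
pH = 2.886 + (+0.360) = 3.25

pH = 3.25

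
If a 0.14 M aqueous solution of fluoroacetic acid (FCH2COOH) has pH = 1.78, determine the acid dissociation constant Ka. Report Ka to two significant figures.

Ka = 2.2 × 10^-3

[H+] = 10^(-1.78) = 1.66 × 10^-2 M
At equilibrium [HA] = 0.14 − 1.66 × 10^-2 = 1.23 × 10^-1 M
Ka = [H+][A-]/[HA] = (1.66 × 10^-2)² / 1.23 × 10^-1 = 2.2 × 10^-3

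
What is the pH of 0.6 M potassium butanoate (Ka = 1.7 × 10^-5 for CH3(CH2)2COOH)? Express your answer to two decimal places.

CH3(CH2)2COO- is the conjugate base of the weak acid CH3(CH2)2COOH.
Kb = Kw/Ka = 1.0×10^-14 / 1.7 × 10^-5 = 5.88 × 10^-10
Kb = x²/(0.6 − x) = 5.88 × 10^-10
Assume x ≪ 0.6: x ≈ √(5.88 × 10^-10 × 0.6) = 1.88 × 10^-5 M
(x/C₀ = 0.0031% < 5%, so the approximation holds.)
pOH = 4.73, so pH = 14.00 − pOH = 9.27

pH = 9.27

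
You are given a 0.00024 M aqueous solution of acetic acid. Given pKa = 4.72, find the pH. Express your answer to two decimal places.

CH3COOH ⇌ CH3COO- + H+
Ka = 10^(−4.72) = 1.91 × 10^-5
From the ICE table, Ka = x²/(0.00024 − x) = 1.91 × 10^-5.
The 5% rule fails; solving x² + Ka·x − Ka·C₀ = 0 exactly:
x = (−Ka + √(Ka² + 4·Ka·C₀))/2 = 5.88 × 10^-5 M
pH = −log(5.88 × 10^-5) = 4.23

pH = 4.23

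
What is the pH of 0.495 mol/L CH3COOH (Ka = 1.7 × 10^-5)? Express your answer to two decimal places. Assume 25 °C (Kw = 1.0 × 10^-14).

pH = 2.54

CH3COOH ⇌ CH3COO- + H+
Ka = [H+]²/(0.495 − [H+]) = 1.7 × 10^-5
Assume [H+] ≪ 0.495: [H+] ≈ √(1.7 × 10^-5 × 0.495) = 2.90 × 10^-3 M
pH = −log(2.90 × 10^-3) = 2.54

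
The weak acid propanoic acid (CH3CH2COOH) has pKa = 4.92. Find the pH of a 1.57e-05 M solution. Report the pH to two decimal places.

pH = 5.05

CH3CH2COOH ⇌ CH3CH2COO- + H+
Ka = 10^(−4.92) = 1.20 × 10^-5
From the ICE table, Ka = x²/(1.57e-05 − x) = 1.20 × 10^-5.
x is not negligible relative to C₀; solve x² + 1.2e-05·x − 1.88e-10 = 0.
x = [−1.2e-05 + √(1.2e-05² + 7.54e-10)]/2 = 8.98 × 10^-6 M
pH = −log[H+] = −log(8.98 × 10^-6) = 5.05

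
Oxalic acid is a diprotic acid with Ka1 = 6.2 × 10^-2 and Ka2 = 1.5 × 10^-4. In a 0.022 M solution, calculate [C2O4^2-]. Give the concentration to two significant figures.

First ionization gives [H+] ≈ [HC2O4-] = 1.72 × 10^-2 M.
Second step: Ka2 = [H+][C2O4^2-]/[HC2O4-] ≈ [C2O4^2-] (since [H+] ≈ [HC2O4-]).
So [C2O4^2-] ≈ Ka2.

1.5 × 10^-4 M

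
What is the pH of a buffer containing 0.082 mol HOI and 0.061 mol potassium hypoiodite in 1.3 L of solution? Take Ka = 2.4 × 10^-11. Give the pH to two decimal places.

pH = 10.49

pKa = −log(2.4 × 10^-11) = 10.620
Henderson–Hasselbalch: pH = pKa + log([OI-]/[HOI]) = 10.620 + log(0.061/0.082)
pH = 10.620 + (-0.128) = 10.49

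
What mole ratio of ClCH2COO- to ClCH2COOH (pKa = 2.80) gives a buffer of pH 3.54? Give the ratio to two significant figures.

ratio = 5.5

pH = pKa + log(r) ⇒ log(r) = 3.54 − 2.80 = +0.74
r = [ClCH2COO-]/[ClCH2COOH] = 10^(+0.74) = 5.5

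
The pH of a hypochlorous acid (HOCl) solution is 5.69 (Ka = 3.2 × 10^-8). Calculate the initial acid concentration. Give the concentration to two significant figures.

C₀ = 1.3 × 10^-4 M

[H+] = 10^(-5.69) = 2.04 × 10^-6 M = x
Ka = x²/(C₀ − x) ⇒ C₀ = x + x²/Ka
C₀ = 2.04 × 10^-6 + (2.04 × 10^-6)²/(3.2 × 10^-8) = 1.32 × 10^-4 M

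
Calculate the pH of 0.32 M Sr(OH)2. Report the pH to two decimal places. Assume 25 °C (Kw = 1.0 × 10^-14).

Sr(OH)2 is a strong base (each formula unit releases 2 OH-); [OH-] = 0.64 M.
pOH = -log(0.64) = 0.19
pH = 14.00 - 0.19 = 13.81

pH = 13.81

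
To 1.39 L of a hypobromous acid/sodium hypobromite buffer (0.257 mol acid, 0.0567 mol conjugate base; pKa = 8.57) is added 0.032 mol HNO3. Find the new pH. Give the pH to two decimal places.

pH = 7.50

Added H+ converts OBr- to HOBr: HOBr → 0.289 mol, OBr- → 0.0247 mol.
pH = pKa + log([A⁻]/[HA]) = 8.57 + log(0.0247/0.289) = 8.57 -1.068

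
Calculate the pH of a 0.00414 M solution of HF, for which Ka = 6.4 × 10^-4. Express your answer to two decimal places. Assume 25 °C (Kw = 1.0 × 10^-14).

HF ⇌ F- + H+
Ka = x²/(0.00414 − x) = 6.4 × 10^-4
The 5% rule fails; solving x² + Ka·x − Ka·C₀ = 0 exactly:
x = (−Ka + √(Ka² + 4·Ka·C₀))/2 = 1.34 × 10^-3 M
pH = −log(1.34 × 10^-3) = 2.87

pH = 2.87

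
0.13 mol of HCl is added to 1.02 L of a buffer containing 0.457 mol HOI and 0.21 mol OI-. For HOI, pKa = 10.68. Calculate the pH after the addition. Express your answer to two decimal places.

Added H+ converts OI- to HOI: HOI → 0.587 mol, OI- → 0.08 mol.
pH = pKa + log(n_OI-/n_HOI) = 10.68 + log(0.08/0.587) = 10.68 + (-0.866)

pH = 9.81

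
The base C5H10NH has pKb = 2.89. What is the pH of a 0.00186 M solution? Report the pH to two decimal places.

C5H10NH + H2O ⇌ C5H10NH2+ + OH-
Kb = 10^(−2.89) = 1.29 × 10^-3
Let x = [OH-] at equilibrium. Kb = x²/(0.00186 − x).
x is not negligible relative to C₀; solve x² + 0.00129·x − 2.4e-06 = 0.
x = (−Kb + √(Kb² + 4·Kb·C₀))/2 = 1.03 × 10^-3 M
pOH = 2.99, so pH = 14.00 − pOH = 11.01

pH = 11.01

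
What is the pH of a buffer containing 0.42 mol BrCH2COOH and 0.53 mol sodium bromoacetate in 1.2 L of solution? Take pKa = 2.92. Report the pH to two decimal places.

Henderson–Hasselbalch: pH = pKa + log([BrCH2COO-]/[BrCH2COOH]) = 2.92 + log(0.53/0.42)
pH = 2.92 + (+0.101) = 3.02

pH = 3.02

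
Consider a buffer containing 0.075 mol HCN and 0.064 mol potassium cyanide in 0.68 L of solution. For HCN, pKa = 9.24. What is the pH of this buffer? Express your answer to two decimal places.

Henderson–Hasselbalch: pH = pKa + log([CN-]/[HCN]) = 9.24 + log(0.064/0.075)
pH = 9.24 + (-0.069) = 9.17

pH = 9.17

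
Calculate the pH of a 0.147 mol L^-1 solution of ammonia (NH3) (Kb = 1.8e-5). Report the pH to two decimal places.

pH = 11.21

NH3 + H2O ⇌ NH4+ + OH-
Kb = x²/(0.147 − x) = 1.8 × 10^-5
Neglecting x in the denominator: x = √(1.8 × 10^-5 × 0.147) = 1.63 × 10^-3 M
(x/C₀ = 1.1% < 5%, so the approximation holds.)
pOH = −log(1.63 × 10^-3) = 2.79; pH = 14.00 − 2.79 = 11.21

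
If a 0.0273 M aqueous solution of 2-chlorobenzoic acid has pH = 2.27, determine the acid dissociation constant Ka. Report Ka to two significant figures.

[H+] = 10^(-2.27) = 5.37 × 10^-3 M
At equilibrium [HA] = 0.0273 − 5.37 × 10^-3 = 2.19 × 10^-2 M
Ka = [H+][A-]/[HA] = (5.37 × 10^-3)² / 2.19 × 10^-2 = 1.3 × 10^-3

Ka = 1.3 × 10^-3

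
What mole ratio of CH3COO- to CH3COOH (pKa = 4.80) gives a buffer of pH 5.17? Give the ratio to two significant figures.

pH = pKa + log(r) ⇒ log(r) = 5.17 − 4.80 = +0.37
r = [CH3COO-]/[CH3COOH] = 10^(+0.37) = 2.34

ratio = 2.3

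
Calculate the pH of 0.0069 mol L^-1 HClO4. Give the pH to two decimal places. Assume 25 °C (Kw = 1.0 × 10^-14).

HClO4 is a strong acid and dissociates completely, so [H+] = 0.0069 M.
pH = -log(0.0069) = 2.16

pH = 2.16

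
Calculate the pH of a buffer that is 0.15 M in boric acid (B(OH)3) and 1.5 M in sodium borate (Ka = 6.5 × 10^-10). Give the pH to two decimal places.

pH = 10.19

pKa = −log(6.5 × 10^-10) = 9.187
Using pH = pKa + log([base]/[acid]) with [base]/[acid] = 1.5/0.15:
pH = 9.187 + (+1.000) = 10.19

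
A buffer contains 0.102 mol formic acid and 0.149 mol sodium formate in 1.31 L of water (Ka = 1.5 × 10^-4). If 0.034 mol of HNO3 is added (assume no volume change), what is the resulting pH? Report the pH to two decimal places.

After neutralization: n(HCOOH) = 0.136 mol, n(HCOO-) = 0.115 mol.
pKa = −log(1.5 × 10^-4) = 3.824
Henderson–Hasselbalch with mole ratio 0.115/0.136: pH = 3.824 + (-0.073)

pH = 3.75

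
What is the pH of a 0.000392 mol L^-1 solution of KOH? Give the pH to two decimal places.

KOH is a strong base; [OH-] = 0.000392 M.
pOH = -log(0.000392) = 3.41
pH = 14.00 - 3.41 = 10.59

pH = 10.59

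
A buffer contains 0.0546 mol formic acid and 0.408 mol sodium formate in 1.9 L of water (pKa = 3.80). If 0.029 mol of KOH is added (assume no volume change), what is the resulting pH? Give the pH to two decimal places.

OH- converts HCOOH to HCOO-: HCOOH → 0.0256 mol, HCOO- → 0.437 mol.
pH = pKa + log(n_HCOO-/n_HCOOH) = 3.80 + log(0.437/0.0256) = 3.80 + (+1.232)

pH = 5.03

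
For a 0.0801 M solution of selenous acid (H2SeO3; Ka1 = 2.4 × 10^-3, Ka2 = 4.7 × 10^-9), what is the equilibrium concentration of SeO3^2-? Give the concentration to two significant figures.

4.7 × 10^-9 M

First ionization gives [H+] ≈ [HSeO3-] = 1.27 × 10^-2 M.
Second step: Ka2 = [H+][SeO3^2-]/[HSeO3-] ≈ [SeO3^2-] (since [H+] ≈ [HSeO3-]).
So [SeO3^2-] ≈ Ka2.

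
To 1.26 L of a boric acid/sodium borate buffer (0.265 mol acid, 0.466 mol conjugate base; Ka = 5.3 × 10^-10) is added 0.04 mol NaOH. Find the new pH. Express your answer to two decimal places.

pH = 9.63

After neutralization: n(B(OH)3) = 0.225 mol, n(B(OH)4-) = 0.506 mol.
pKa = −log(5.3 × 10^-10) = 9.276
pH = pKa + log([A⁻]/[HA]) = 9.276 + log(0.506/0.225) = 9.276 +0.352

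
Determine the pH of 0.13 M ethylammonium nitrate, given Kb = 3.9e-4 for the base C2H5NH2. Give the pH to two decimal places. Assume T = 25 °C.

C2H5NH3+ is the conjugate acid of the weak base C2H5NH2.
Ka = Kw/Kb = 1.0×10^-14 / 3.9 × 10^-4 = 2.56 × 10^-11
From the ICE table, Ka = [H+]²/(0.13 − [H+]) = 2.56 × 10^-11.
Assume [H+] ≪ 0.13: [H+] ≈ √(2.56 × 10^-11 × 0.13) = 1.82 × 10^-6 M
([H+]/C₀ = 0.0014% < 5%, so the approximation holds.)
pH = −log[H+] = −log(1.82 × 10^-6) = 5.74

pH = 5.74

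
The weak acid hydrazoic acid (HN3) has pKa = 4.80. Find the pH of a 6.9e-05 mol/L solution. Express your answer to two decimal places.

HN3 ⇌ N3- + H+
Ka = 10^(−4.80) = 1.58 × 10^-5
Ka = [H+]²/(6.9e-05 − [H+]) = 1.58 × 10^-5
The 5% rule fails; solving [H+]² + Ka·[H+] − Ka·C₀ = 0 exactly:
[H+] = [−1.58e-05 + √(1.58e-05² + 4.36e-09)]/2 = 2.61 × 10^-5 M
pH = −log(2.61 × 10^-5) = 4.58

pH = 4.58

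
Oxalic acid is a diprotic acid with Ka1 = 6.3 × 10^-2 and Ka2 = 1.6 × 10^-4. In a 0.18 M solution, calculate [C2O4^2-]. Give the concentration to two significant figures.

1.6 × 10^-4 M

First ionization gives [H+] ≈ [HC2O4-] = 7.96 × 10^-2 M.
Second step: Ka2 = [H+][C2O4^2-]/[HC2O4-] ≈ [C2O4^2-] (since [H+] ≈ [HC2O4-]).
So [C2O4^2-] ≈ Ka2.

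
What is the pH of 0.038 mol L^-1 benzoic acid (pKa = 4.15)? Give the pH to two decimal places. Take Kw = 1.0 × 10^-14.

pH = 2.79

C6H5COOH ⇌ C6H5COO- + H+
Ka = 10^(−4.15) = 7.08 × 10^-5
From the ICE table, Ka = [H+]²/(0.038 − [H+]) = 7.08 × 10^-5.
Neglecting [H+] in the denominator: [H+] = √(7.08 × 10^-5 × 0.038) = 1.64 × 10^-3 M
pH = −log(1.64 × 10^-3) = 2.79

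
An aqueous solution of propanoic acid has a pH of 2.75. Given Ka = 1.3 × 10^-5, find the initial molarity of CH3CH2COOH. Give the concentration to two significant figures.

[H+] = 10^(-2.75) = 1.78 × 10^-3 M = x
Ka = x²/(C₀ − x) ⇒ C₀ = x + x²/Ka
C₀ = 1.78 × 10^-3 + (1.78 × 10^-3)²/(1.3 × 10^-5) = 2.46 × 10^-1 M

C₀ = 2.5 × 10^-1 M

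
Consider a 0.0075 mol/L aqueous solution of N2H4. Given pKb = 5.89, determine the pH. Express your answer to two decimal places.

N2H4 + H2O ⇌ N2H5+ + OH-
Kb = 10^(−5.89) = 1.29 × 10^-6
Let x = [OH-] at equilibrium. Kb = x²/(0.0075 − x).
Neglecting x in the denominator: x = √(1.29 × 10^-6 × 0.0075) = 9.84 × 10^-5 M
pOH = −log(9.84 × 10^-5) = 4.01; pH = 14.00 − 4.01 = 9.99

pH = 9.99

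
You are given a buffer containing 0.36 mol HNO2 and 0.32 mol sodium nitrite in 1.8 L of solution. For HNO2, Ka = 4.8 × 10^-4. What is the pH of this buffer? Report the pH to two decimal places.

pH = 3.27

pKa = −log(4.8 × 10^-4) = 3.319
Henderson–Hasselbalch: pH = pKa + log([NO2-]/[HNO2]) = 3.319 + log(0.32/0.36)
pH = 3.319 + (-0.051) = 3.27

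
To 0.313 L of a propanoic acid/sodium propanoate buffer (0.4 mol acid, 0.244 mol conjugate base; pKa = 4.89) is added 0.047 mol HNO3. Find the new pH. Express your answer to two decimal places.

Added H+ converts CH3CH2COO- to CH3CH2COOH: CH3CH2COOH → 0.447 mol, CH3CH2COO- → 0.197 mol.
pH = pKa + log(n_CH3CH2COO-/n_CH3CH2COOH) = 4.89 + log(0.197/0.447) = 4.89 + (-0.356)

pH = 4.53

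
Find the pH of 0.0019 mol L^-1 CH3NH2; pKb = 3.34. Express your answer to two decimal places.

pH = 10.86

CH3NH2 + H2O ⇌ CH3NH3+ + OH-
Kb = 10^(−3.34) = 4.57 × 10^-4
Kb = [OH-]²/(0.0019 − [OH-]) = 4.57 × 10^-4
Here C₀/Kb ≈ 4.16, so the small-[OH-] approximation fails. Use the quadratic:
[OH-] = (−Kb + √(Kb² + 4·Kb·C₀))/2 = 7.31 × 10^-4 M
pOH = 3.14, so pH = 14.00 − pOH = 10.86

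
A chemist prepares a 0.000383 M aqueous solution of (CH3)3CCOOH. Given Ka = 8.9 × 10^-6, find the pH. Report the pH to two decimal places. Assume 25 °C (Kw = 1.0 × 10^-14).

pH = 4.27

(CH3)3CCOOH ⇌ (CH3)3CCOO- + H+
Ka = [H+]²/(0.000383 − [H+]) = 8.9 × 10^-6
Here C₀/Ka ≈ 43, so the small-[H+] approximation fails. Use the quadratic:
[H+] = (−Ka + √(Ka² + 4·Ka·C₀))/2 = 5.41 × 10^-5 M
pH = −log[H+] = −log(5.41 × 10^-5) = 4.27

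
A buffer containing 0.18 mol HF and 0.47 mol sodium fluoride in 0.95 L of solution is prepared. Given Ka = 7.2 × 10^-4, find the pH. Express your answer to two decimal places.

pKa = −log(7.2 × 10^-4) = 3.143
pH = pKa + log([A⁻]/[HA]) = 3.143 + log(0.47/0.18)
pH = 3.143 + (+0.417) = 3.56

pH = 3.56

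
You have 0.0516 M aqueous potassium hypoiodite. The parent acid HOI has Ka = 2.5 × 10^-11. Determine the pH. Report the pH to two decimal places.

OI- is the conjugate base of the weak acid HOI.
Kb = Kw/Ka = 1.0×10^-14 / 2.5 × 10^-11 = 4.00 × 10^-4
From the ICE table, Kb = x²/(0.0516 − x) = 4.00 × 10^-4.
The 5% rule fails; solving x² + Kb·x − Kb·C₀ = 0 exactly:
x = (−Kb + √(Kb² + 4·Kb·C₀))/2 = 4.35 × 10^-3 M
pOH = −log(4.35 × 10^-3) = 2.36; pH = 14.00 − 2.36 = 11.64

pH = 11.64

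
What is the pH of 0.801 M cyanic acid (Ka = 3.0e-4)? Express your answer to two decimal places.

pH = 1.81

HOCN ⇌ OCN- + H+
Ka = x²/(0.801 − x) = 3.0 × 10^-4
Neglecting x in the denominator: x = √(3.0 × 10^-4 × 0.801) = 1.55 × 10^-2 M
(x/C₀ = 1.9% < 5%, so the approximation holds.)
pH = −log(1.55 × 10^-2) = 1.81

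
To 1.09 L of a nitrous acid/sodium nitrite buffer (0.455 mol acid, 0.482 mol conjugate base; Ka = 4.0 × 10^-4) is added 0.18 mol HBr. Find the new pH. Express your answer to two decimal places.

After neutralization: n(HNO2) = 0.635 mol, n(NO2-) = 0.302 mol.
pKa = −log(4.0 × 10^-4) = 3.398
Henderson–Hasselbalch with mole ratio 0.302/0.635: pH = 3.398 + (-0.323)

pH = 3.08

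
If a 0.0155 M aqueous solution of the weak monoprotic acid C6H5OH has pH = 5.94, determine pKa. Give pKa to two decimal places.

pKa = 10.07

[H+] = 10^(-5.94) = 1.15 × 10^-6 M
At equilibrium [HA] = 0.0155 − 1.15 × 10^-6 = 1.55 × 10^-2 M
Ka = [H+][A-]/[HA] = (1.15 × 10^-6)² / 1.55 × 10^-2 = 8.53 × 10^-11
pKa = -log(8.53 × 10^-11) = 10.07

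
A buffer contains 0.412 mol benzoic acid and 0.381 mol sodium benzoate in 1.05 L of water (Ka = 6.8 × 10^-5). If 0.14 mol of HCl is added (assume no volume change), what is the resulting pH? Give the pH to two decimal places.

pH = 3.81

After neutralization: n(C6H5COOH) = 0.552 mol, n(C6H5COO-) = 0.241 mol.
pKa = −log(6.8 × 10^-5) = 4.167
pH = pKa + log(n_C6H5COO-/n_C6H5COOH) = 4.167 + log(0.241/0.552) = 4.167 + (-0.360)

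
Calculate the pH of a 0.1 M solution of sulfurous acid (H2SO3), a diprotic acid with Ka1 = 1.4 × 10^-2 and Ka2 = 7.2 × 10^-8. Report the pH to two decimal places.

Since Ka1 ≫ Ka2, the first ionization dominates [H+].
Ka1 = x²/(0.1 − x) = 1.4 × 10^-2
Solving the quadratic: x = (−Ka1 + √(Ka1² + 4·Ka1·C₀))/2 = 3.11 × 10^-2 M
pH = −log(3.11 × 10^-2) = 1.51

pH = 1.51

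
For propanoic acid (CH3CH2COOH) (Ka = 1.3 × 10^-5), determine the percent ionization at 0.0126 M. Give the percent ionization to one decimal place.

3.2%

CH3CH2COOH ⇌ CH3CH2COO- + H+; let x = [H+] at equilibrium.
x ≈ √(Ka·C₀) = √(1.3 × 10^-5 × 0.0126) = 4.05 × 10^-4 M
Fraction ionized = 4.05 × 10^-4 / 0.0126 = 0.0321 → 3.2%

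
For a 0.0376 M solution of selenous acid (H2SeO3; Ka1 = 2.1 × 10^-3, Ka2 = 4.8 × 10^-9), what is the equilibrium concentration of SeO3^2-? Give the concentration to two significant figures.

First ionization gives [H+] ≈ [HSeO3-] = 7.90 × 10^-3 M.
Second step: Ka2 = [H+][SeO3^2-]/[HSeO3-] ≈ [SeO3^2-] (since [H+] ≈ [HSeO3-]).
So [SeO3^2-] ≈ Ka2.

4.8 × 10^-9 M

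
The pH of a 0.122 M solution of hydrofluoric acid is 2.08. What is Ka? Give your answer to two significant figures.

Ka = 6.1 × 10^-4

[H+] = 10^(-2.08) = 8.32 × 10^-3 M
At equilibrium [HA] = 0.122 − 8.32 × 10^-3 = 1.14 × 10^-1 M
Ka = [H+][A-]/[HA] = (8.32 × 10^-3)² / 1.14 × 10^-1 = 6.1 × 10^-4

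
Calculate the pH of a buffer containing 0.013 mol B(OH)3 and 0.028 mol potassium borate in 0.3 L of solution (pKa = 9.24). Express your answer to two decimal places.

pH = 9.57

pH = pKa + log([A⁻]/[HA]) = 9.24 + log(0.028/0.013)
pH = 9.24 + (+0.333) = 9.57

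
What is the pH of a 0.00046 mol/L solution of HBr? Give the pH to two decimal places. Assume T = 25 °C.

HBr is a strong acid and dissociates completely, so [H+] = 0.00046 M.
pH = -log(0.00046) = 3.34

pH = 3.34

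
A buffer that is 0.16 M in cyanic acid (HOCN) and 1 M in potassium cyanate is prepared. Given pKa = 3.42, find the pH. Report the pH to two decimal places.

Henderson–Hasselbalch: pH = pKa + log([OCN-]/[HOCN]) = 3.42 + log(1/0.16)
pH = 3.42 + (+0.796) = 4.22

pH = 4.22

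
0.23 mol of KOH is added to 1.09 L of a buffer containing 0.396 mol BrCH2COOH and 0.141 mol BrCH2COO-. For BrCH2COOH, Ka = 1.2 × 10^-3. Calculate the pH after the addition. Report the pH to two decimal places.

pH = 3.27

After neutralization: n(BrCH2COOH) = 0.166 mol, n(BrCH2COO-) = 0.371 mol.
pKa = −log(1.2 × 10^-3) = 2.921
pH = pKa + log([A⁻]/[HA]) = 2.921 + log(0.371/0.166) = 2.921 +0.349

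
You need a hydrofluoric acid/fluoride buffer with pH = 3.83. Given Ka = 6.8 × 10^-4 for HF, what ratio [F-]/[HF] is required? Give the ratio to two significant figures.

ratio = 4.6

pKa = -log(6.8 × 10^-4) = 3.167
pH = pKa + log(r) ⇒ log(r) = 3.83 − 3.167 = +0.663
r = [F-]/[HF] = 10^(+0.663) = 4.6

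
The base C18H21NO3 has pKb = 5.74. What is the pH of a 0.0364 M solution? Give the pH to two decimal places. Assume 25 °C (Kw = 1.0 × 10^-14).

C18H21NO3 + H2O ⇌ C18H22NO3+ + OH-
Kb = 10^(−5.74) = 1.82 × 10^-6
From the ICE table, Kb = [OH-]²/(0.0364 − [OH-]) = 1.82 × 10^-6.
Since Kb ≪ C₀, [OH-] ≈ √(Kb·C₀) = 2.57 × 10^-4 M.
pOH = 3.59, so pH = 14.00 − pOH = 10.41

pH = 10.41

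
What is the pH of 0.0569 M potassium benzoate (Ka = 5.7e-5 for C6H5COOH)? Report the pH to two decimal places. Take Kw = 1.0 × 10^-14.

pH = 8.50

C6H5COO- is the conjugate base of the weak acid C6H5COOH.
Kb = Kw/Ka = 1.0×10^-14 / 5.7 × 10^-5 = 1.75 × 10^-10
Kb = [OH-]²/(0.0569 − [OH-]) = 1.75 × 10^-10
Since Kb ≪ C₀, [OH-] ≈ √(Kb·C₀) = 3.16 × 10^-6 M.
([OH-]/C₀ = 0.0055% < 5%, so the approximation holds.)
pOH = −log(3.16 × 10^-6) = 5.50; pH = 14.00 − 5.50 = 8.50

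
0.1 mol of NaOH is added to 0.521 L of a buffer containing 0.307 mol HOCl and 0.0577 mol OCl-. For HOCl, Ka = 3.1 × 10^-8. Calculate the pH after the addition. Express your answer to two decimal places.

OH- converts HOCl to OCl-: HOCl → 0.207 mol, OCl- → 0.158 mol.
pKa = −log(3.1 × 10^-8) = 7.509
Henderson–Hasselbalch with mole ratio 0.158/0.207: pH = 7.509 + (-0.117)

pH = 7.39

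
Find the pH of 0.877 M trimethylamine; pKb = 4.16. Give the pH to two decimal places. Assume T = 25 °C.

pH = 11.89

(CH3)3N + H2O ⇌ (CH3)3NH+ + OH-
Kb = 10^(−4.16) = 6.92 × 10^-5
From the ICE table, Kb = [OH-]²/(0.877 − [OH-]) = 6.92 × 10^-5.
Neglecting [OH-] in the denominator: [OH-] = √(6.92 × 10^-5 × 0.877) = 7.79 × 10^-3 M
Check: 0.89% ionized — well under 5%, approximation valid.
pOH = 2.11, so pH = 14.00 − pOH = 11.89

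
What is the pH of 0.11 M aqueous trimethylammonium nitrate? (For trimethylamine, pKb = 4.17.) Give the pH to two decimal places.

pH = 5.39

(CH3)3NH+ is the conjugate acid of the weak base (CH3)3N.
Kb = 10^(−4.17) = 6.76 × 10^-5
Ka = Kw/Kb = 1.0×10^-14 / 6.76 × 10^-5 = 1.48 × 10^-10
From the ICE table, Ka = x²/(0.11 − x) = 1.48 × 10^-10.
Assume x ≪ 0.11: x ≈ √(1.48 × 10^-10 × 0.11) = 4.03 × 10^-6 M
(x/C₀ = 0.0037% < 5%, so the approximation holds.)
pH = −log[H+] = −log(4.03 × 10^-6) = 5.39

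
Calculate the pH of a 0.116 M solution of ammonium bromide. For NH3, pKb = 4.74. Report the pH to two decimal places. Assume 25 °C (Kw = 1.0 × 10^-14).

pH = 5.10

NH4+ is the conjugate acid of the weak base NH3.
Kb = 10^(−4.74) = 1.82 × 10^-5
Ka = Kw/Kb = 1.0×10^-14 / 1.82 × 10^-5 = 5.49 × 10^-10
From the ICE table, Ka = x²/(0.116 − x) = 5.49 × 10^-10.
Neglecting x in the denominator: x = √(5.49 × 10^-10 × 0.116) = 7.98 × 10^-6 M
Check: 0.0069% ionized — well under 5%, approximation valid.
pH = −log(7.98 × 10^-6) = 5.10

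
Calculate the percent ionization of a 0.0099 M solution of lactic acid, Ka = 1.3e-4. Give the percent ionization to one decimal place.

CH3CH(OH)COOH ⇌ CH3CH(OH)COO- + H+; let x = [H+] at equilibrium.
Solve x² + 0.00013x − 1.29e-06 = 0 → x = 1.07 × 10^-3 M
% ionization = x/C₀ × 100% = 1.07 × 10^-3/0.0099 × 100% = 10.8%

10.8%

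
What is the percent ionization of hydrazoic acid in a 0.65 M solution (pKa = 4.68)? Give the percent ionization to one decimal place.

0.6%

HN3 ⇌ N3- + H+; let x = [H+] at equilibrium.
Ka = 10^(−4.68) = 2.09 × 10^-5
x ≈ √(Ka·C₀) = √(2.09 × 10^-5 × 0.65) = 3.69 × 10^-3 M
Fraction ionized = 3.69 × 10^-3 / 0.65 = 0.0057 → 0.6%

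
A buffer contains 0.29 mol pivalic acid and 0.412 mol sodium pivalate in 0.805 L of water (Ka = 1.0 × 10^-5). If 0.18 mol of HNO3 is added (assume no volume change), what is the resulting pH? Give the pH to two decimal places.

pH = 4.69

Added H+ converts (CH3)3CCOO- to (CH3)3CCOOH: (CH3)3CCOOH → 0.47 mol, (CH3)3CCOO- → 0.232 mol.
pKa = −log(1.0 × 10^-5) = 5.000
Henderson–Hasselbalch with mole ratio 0.232/0.47: pH = 5.000 + (-0.307)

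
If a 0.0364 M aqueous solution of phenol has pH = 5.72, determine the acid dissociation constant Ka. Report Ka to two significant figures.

Ka = 1.0 × 10^-10

[H+] = 10^(-5.72) = 1.91 × 10^-6 M
At equilibrium [HA] = 0.0364 − 1.91 × 10^-6 = 3.64 × 10^-2 M
Ka = [H+][A-]/[HA] = (1.91 × 10^-6)² / 3.64 × 10^-2 = 1.0 × 10^-10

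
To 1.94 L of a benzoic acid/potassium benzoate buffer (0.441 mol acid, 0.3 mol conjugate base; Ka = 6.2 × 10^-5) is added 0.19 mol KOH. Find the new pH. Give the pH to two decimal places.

OH- converts C6H5COOH to C6H5COO-: C6H5COOH → 0.251 mol, C6H5COO- → 0.49 mol.
pKa = −log(6.2 × 10^-5) = 4.208
Henderson–Hasselbalch with mole ratio 0.49/0.251: pH = 4.208 + (+0.291)

pH = 4.50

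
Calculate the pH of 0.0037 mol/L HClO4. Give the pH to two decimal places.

pH = 2.43

HClO4 is a strong acid and dissociates completely, so [H+] = 0.0037 M.
pH = -log(0.0037) = 2.43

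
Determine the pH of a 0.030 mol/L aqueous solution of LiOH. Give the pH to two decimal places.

pH = 12.48

LiOH is a strong base; [OH-] = 0.03 M.
pOH = -log(0.03) = 1.52
pH = 14.00 - 1.52 = 12.48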